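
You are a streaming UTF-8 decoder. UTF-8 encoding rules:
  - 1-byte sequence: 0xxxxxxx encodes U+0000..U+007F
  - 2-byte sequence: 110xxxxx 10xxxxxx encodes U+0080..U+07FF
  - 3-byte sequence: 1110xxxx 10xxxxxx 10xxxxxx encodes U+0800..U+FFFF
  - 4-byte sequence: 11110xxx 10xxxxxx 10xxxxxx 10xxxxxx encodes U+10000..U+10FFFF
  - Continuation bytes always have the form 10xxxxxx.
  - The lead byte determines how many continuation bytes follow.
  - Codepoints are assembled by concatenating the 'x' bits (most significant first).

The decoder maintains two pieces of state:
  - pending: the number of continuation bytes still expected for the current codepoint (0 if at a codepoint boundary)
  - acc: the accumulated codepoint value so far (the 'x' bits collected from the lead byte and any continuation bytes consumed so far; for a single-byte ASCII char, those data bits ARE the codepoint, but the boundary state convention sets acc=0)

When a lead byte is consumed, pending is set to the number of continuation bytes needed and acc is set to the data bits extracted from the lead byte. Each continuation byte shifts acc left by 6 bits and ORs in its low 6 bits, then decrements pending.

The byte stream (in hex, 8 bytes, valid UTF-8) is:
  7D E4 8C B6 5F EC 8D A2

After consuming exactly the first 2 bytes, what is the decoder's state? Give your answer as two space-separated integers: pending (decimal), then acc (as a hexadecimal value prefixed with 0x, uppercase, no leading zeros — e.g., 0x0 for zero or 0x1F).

Byte[0]=7D: 1-byte. pending=0, acc=0x0
Byte[1]=E4: 3-byte lead. pending=2, acc=0x4

Answer: 2 0x4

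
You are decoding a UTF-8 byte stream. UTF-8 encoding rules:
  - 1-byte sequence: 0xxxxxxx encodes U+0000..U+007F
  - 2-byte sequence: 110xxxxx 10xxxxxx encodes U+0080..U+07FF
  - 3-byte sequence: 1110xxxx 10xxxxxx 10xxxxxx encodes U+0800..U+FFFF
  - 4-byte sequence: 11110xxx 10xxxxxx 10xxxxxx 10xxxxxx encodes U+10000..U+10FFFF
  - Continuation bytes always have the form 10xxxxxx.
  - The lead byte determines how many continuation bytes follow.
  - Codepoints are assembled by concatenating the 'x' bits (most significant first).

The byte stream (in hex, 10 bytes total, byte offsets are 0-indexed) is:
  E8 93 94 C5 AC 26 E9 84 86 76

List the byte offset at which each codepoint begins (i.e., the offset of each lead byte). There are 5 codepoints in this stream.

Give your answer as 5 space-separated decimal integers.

Answer: 0 3 5 6 9

Derivation:
Byte[0]=E8: 3-byte lead, need 2 cont bytes. acc=0x8
Byte[1]=93: continuation. acc=(acc<<6)|0x13=0x213
Byte[2]=94: continuation. acc=(acc<<6)|0x14=0x84D4
Completed: cp=U+84D4 (starts at byte 0)
Byte[3]=C5: 2-byte lead, need 1 cont bytes. acc=0x5
Byte[4]=AC: continuation. acc=(acc<<6)|0x2C=0x16C
Completed: cp=U+016C (starts at byte 3)
Byte[5]=26: 1-byte ASCII. cp=U+0026
Byte[6]=E9: 3-byte lead, need 2 cont bytes. acc=0x9
Byte[7]=84: continuation. acc=(acc<<6)|0x04=0x244
Byte[8]=86: continuation. acc=(acc<<6)|0x06=0x9106
Completed: cp=U+9106 (starts at byte 6)
Byte[9]=76: 1-byte ASCII. cp=U+0076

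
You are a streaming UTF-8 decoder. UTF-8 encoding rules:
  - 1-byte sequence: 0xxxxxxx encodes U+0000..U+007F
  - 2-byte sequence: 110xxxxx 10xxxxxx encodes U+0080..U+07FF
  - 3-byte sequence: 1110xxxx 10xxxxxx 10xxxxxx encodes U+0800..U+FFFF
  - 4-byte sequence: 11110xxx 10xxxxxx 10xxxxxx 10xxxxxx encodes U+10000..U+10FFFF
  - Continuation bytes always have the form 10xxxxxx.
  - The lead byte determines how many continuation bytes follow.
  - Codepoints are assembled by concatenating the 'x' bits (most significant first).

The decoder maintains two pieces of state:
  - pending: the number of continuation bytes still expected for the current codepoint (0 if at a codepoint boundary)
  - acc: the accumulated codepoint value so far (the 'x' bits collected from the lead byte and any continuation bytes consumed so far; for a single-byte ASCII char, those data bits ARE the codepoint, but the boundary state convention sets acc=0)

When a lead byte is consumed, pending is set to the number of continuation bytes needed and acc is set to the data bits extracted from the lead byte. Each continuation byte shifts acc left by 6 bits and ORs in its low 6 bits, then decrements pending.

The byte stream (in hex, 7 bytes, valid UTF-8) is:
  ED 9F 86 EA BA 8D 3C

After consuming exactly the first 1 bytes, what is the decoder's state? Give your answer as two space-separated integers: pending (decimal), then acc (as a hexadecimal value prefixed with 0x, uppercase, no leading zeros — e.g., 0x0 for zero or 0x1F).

Byte[0]=ED: 3-byte lead. pending=2, acc=0xD

Answer: 2 0xD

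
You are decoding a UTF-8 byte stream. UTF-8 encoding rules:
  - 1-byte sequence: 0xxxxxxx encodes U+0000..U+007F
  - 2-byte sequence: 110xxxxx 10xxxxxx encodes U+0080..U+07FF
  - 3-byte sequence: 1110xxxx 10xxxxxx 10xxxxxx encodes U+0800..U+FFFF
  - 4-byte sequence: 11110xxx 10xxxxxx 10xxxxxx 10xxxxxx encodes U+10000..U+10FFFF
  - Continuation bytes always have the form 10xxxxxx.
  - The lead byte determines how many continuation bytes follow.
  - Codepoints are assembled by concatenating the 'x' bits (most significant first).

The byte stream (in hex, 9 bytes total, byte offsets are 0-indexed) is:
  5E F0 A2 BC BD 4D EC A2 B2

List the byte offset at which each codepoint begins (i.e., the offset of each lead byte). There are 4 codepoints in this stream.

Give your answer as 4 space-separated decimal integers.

Answer: 0 1 5 6

Derivation:
Byte[0]=5E: 1-byte ASCII. cp=U+005E
Byte[1]=F0: 4-byte lead, need 3 cont bytes. acc=0x0
Byte[2]=A2: continuation. acc=(acc<<6)|0x22=0x22
Byte[3]=BC: continuation. acc=(acc<<6)|0x3C=0x8BC
Byte[4]=BD: continuation. acc=(acc<<6)|0x3D=0x22F3D
Completed: cp=U+22F3D (starts at byte 1)
Byte[5]=4D: 1-byte ASCII. cp=U+004D
Byte[6]=EC: 3-byte lead, need 2 cont bytes. acc=0xC
Byte[7]=A2: continuation. acc=(acc<<6)|0x22=0x322
Byte[8]=B2: continuation. acc=(acc<<6)|0x32=0xC8B2
Completed: cp=U+C8B2 (starts at byte 6)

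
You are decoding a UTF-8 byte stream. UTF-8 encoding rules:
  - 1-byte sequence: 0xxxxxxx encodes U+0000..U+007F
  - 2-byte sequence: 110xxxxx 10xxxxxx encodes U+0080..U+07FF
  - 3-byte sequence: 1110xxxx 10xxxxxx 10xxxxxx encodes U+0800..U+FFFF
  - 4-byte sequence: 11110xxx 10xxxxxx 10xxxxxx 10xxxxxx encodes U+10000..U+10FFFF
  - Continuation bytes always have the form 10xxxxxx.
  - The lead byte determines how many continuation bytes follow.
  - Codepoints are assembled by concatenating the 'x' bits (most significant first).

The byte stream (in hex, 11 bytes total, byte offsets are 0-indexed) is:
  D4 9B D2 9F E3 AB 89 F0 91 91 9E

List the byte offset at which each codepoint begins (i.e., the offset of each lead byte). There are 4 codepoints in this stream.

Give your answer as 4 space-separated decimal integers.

Byte[0]=D4: 2-byte lead, need 1 cont bytes. acc=0x14
Byte[1]=9B: continuation. acc=(acc<<6)|0x1B=0x51B
Completed: cp=U+051B (starts at byte 0)
Byte[2]=D2: 2-byte lead, need 1 cont bytes. acc=0x12
Byte[3]=9F: continuation. acc=(acc<<6)|0x1F=0x49F
Completed: cp=U+049F (starts at byte 2)
Byte[4]=E3: 3-byte lead, need 2 cont bytes. acc=0x3
Byte[5]=AB: continuation. acc=(acc<<6)|0x2B=0xEB
Byte[6]=89: continuation. acc=(acc<<6)|0x09=0x3AC9
Completed: cp=U+3AC9 (starts at byte 4)
Byte[7]=F0: 4-byte lead, need 3 cont bytes. acc=0x0
Byte[8]=91: continuation. acc=(acc<<6)|0x11=0x11
Byte[9]=91: continuation. acc=(acc<<6)|0x11=0x451
Byte[10]=9E: continuation. acc=(acc<<6)|0x1E=0x1145E
Completed: cp=U+1145E (starts at byte 7)

Answer: 0 2 4 7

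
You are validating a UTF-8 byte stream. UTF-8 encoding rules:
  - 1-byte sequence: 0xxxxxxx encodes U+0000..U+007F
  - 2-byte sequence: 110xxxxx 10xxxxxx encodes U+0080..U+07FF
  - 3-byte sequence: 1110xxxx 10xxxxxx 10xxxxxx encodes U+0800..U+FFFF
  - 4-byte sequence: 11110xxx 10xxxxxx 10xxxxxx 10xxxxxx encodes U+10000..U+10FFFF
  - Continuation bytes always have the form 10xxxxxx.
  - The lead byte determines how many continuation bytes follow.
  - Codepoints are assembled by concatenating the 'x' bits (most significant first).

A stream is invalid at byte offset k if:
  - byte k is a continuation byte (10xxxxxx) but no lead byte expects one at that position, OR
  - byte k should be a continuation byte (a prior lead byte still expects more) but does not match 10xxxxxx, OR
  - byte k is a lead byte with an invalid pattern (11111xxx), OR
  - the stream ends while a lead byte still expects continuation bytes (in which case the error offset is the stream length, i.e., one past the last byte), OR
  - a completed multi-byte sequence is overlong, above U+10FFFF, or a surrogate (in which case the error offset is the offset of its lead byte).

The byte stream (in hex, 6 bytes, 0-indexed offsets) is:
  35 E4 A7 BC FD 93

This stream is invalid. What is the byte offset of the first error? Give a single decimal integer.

Byte[0]=35: 1-byte ASCII. cp=U+0035
Byte[1]=E4: 3-byte lead, need 2 cont bytes. acc=0x4
Byte[2]=A7: continuation. acc=(acc<<6)|0x27=0x127
Byte[3]=BC: continuation. acc=(acc<<6)|0x3C=0x49FC
Completed: cp=U+49FC (starts at byte 1)
Byte[4]=FD: INVALID lead byte (not 0xxx/110x/1110/11110)

Answer: 4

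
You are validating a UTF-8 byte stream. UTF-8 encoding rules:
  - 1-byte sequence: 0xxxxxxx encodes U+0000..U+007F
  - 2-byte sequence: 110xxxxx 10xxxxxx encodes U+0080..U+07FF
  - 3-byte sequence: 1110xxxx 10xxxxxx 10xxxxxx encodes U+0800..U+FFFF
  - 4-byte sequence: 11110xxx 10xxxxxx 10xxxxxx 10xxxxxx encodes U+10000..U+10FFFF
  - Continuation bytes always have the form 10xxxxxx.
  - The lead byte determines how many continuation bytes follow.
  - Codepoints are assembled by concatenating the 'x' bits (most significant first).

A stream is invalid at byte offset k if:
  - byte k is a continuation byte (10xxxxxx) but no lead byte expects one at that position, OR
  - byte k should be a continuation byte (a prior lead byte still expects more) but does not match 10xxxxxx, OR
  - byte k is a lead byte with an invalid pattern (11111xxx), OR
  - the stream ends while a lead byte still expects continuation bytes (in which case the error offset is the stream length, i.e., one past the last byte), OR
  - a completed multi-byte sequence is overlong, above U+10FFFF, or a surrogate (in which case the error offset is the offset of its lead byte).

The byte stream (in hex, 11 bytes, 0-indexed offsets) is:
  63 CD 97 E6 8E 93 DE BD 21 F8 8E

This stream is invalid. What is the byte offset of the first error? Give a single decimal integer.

Answer: 9

Derivation:
Byte[0]=63: 1-byte ASCII. cp=U+0063
Byte[1]=CD: 2-byte lead, need 1 cont bytes. acc=0xD
Byte[2]=97: continuation. acc=(acc<<6)|0x17=0x357
Completed: cp=U+0357 (starts at byte 1)
Byte[3]=E6: 3-byte lead, need 2 cont bytes. acc=0x6
Byte[4]=8E: continuation. acc=(acc<<6)|0x0E=0x18E
Byte[5]=93: continuation. acc=(acc<<6)|0x13=0x6393
Completed: cp=U+6393 (starts at byte 3)
Byte[6]=DE: 2-byte lead, need 1 cont bytes. acc=0x1E
Byte[7]=BD: continuation. acc=(acc<<6)|0x3D=0x7BD
Completed: cp=U+07BD (starts at byte 6)
Byte[8]=21: 1-byte ASCII. cp=U+0021
Byte[9]=F8: INVALID lead byte (not 0xxx/110x/1110/11110)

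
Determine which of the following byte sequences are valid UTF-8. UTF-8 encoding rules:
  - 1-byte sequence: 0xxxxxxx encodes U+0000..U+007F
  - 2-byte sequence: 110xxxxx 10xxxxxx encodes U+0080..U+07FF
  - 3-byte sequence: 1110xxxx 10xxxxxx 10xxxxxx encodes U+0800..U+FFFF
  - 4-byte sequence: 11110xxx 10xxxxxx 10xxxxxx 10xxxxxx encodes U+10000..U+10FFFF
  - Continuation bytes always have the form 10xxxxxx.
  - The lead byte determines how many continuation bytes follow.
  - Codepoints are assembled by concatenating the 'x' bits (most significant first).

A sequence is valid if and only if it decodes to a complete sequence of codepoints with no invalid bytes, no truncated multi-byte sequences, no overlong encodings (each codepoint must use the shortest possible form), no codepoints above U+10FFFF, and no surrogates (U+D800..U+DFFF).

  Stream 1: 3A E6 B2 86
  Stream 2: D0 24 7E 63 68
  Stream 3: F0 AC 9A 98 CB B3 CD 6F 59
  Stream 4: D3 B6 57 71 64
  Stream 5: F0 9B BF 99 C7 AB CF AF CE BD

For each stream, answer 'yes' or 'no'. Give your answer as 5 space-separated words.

Stream 1: decodes cleanly. VALID
Stream 2: error at byte offset 1. INVALID
Stream 3: error at byte offset 7. INVALID
Stream 4: decodes cleanly. VALID
Stream 5: decodes cleanly. VALID

Answer: yes no no yes yes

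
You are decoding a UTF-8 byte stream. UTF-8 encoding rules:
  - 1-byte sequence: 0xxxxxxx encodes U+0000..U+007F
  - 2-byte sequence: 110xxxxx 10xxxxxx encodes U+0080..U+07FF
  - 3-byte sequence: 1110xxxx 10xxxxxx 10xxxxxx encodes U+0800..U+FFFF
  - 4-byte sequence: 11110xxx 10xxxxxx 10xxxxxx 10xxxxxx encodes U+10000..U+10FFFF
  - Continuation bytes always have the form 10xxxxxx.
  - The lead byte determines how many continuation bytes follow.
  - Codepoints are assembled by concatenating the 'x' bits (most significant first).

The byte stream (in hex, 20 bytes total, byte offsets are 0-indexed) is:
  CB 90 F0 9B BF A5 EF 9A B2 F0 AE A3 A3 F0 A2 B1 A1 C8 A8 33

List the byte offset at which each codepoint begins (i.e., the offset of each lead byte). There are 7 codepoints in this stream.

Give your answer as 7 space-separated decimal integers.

Byte[0]=CB: 2-byte lead, need 1 cont bytes. acc=0xB
Byte[1]=90: continuation. acc=(acc<<6)|0x10=0x2D0
Completed: cp=U+02D0 (starts at byte 0)
Byte[2]=F0: 4-byte lead, need 3 cont bytes. acc=0x0
Byte[3]=9B: continuation. acc=(acc<<6)|0x1B=0x1B
Byte[4]=BF: continuation. acc=(acc<<6)|0x3F=0x6FF
Byte[5]=A5: continuation. acc=(acc<<6)|0x25=0x1BFE5
Completed: cp=U+1BFE5 (starts at byte 2)
Byte[6]=EF: 3-byte lead, need 2 cont bytes. acc=0xF
Byte[7]=9A: continuation. acc=(acc<<6)|0x1A=0x3DA
Byte[8]=B2: continuation. acc=(acc<<6)|0x32=0xF6B2
Completed: cp=U+F6B2 (starts at byte 6)
Byte[9]=F0: 4-byte lead, need 3 cont bytes. acc=0x0
Byte[10]=AE: continuation. acc=(acc<<6)|0x2E=0x2E
Byte[11]=A3: continuation. acc=(acc<<6)|0x23=0xBA3
Byte[12]=A3: continuation. acc=(acc<<6)|0x23=0x2E8E3
Completed: cp=U+2E8E3 (starts at byte 9)
Byte[13]=F0: 4-byte lead, need 3 cont bytes. acc=0x0
Byte[14]=A2: continuation. acc=(acc<<6)|0x22=0x22
Byte[15]=B1: continuation. acc=(acc<<6)|0x31=0x8B1
Byte[16]=A1: continuation. acc=(acc<<6)|0x21=0x22C61
Completed: cp=U+22C61 (starts at byte 13)
Byte[17]=C8: 2-byte lead, need 1 cont bytes. acc=0x8
Byte[18]=A8: continuation. acc=(acc<<6)|0x28=0x228
Completed: cp=U+0228 (starts at byte 17)
Byte[19]=33: 1-byte ASCII. cp=U+0033

Answer: 0 2 6 9 13 17 19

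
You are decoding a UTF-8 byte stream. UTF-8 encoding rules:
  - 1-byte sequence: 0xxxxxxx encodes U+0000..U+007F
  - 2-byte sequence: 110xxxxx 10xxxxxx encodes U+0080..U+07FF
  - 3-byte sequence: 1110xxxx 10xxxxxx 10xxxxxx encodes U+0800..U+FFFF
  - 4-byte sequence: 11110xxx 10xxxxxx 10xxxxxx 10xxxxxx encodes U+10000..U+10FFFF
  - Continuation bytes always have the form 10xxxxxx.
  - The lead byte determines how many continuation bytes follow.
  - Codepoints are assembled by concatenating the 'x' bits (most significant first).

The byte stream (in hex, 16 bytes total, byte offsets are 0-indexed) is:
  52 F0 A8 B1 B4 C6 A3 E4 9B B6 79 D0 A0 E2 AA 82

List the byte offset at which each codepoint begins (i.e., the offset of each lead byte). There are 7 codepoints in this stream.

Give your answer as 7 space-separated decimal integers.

Byte[0]=52: 1-byte ASCII. cp=U+0052
Byte[1]=F0: 4-byte lead, need 3 cont bytes. acc=0x0
Byte[2]=A8: continuation. acc=(acc<<6)|0x28=0x28
Byte[3]=B1: continuation. acc=(acc<<6)|0x31=0xA31
Byte[4]=B4: continuation. acc=(acc<<6)|0x34=0x28C74
Completed: cp=U+28C74 (starts at byte 1)
Byte[5]=C6: 2-byte lead, need 1 cont bytes. acc=0x6
Byte[6]=A3: continuation. acc=(acc<<6)|0x23=0x1A3
Completed: cp=U+01A3 (starts at byte 5)
Byte[7]=E4: 3-byte lead, need 2 cont bytes. acc=0x4
Byte[8]=9B: continuation. acc=(acc<<6)|0x1B=0x11B
Byte[9]=B6: continuation. acc=(acc<<6)|0x36=0x46F6
Completed: cp=U+46F6 (starts at byte 7)
Byte[10]=79: 1-byte ASCII. cp=U+0079
Byte[11]=D0: 2-byte lead, need 1 cont bytes. acc=0x10
Byte[12]=A0: continuation. acc=(acc<<6)|0x20=0x420
Completed: cp=U+0420 (starts at byte 11)
Byte[13]=E2: 3-byte lead, need 2 cont bytes. acc=0x2
Byte[14]=AA: continuation. acc=(acc<<6)|0x2A=0xAA
Byte[15]=82: continuation. acc=(acc<<6)|0x02=0x2A82
Completed: cp=U+2A82 (starts at byte 13)

Answer: 0 1 5 7 10 11 13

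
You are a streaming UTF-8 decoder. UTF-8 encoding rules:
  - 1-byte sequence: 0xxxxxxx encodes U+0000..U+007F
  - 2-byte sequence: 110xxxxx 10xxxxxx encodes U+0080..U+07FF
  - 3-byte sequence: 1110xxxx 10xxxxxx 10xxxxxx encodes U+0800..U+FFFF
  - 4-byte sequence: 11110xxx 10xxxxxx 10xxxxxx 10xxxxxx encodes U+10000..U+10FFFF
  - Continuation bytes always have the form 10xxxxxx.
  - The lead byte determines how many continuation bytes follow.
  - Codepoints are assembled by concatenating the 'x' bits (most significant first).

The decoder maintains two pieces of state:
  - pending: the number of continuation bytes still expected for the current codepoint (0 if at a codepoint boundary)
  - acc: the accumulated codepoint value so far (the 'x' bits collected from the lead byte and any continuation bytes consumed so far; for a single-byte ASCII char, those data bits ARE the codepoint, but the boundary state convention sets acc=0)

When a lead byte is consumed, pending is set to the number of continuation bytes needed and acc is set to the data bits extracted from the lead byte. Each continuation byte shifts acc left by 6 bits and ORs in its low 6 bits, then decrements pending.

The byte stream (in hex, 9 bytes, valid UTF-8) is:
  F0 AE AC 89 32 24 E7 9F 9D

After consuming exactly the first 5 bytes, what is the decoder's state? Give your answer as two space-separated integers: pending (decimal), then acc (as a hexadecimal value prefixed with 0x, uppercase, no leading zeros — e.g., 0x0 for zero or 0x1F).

Byte[0]=F0: 4-byte lead. pending=3, acc=0x0
Byte[1]=AE: continuation. acc=(acc<<6)|0x2E=0x2E, pending=2
Byte[2]=AC: continuation. acc=(acc<<6)|0x2C=0xBAC, pending=1
Byte[3]=89: continuation. acc=(acc<<6)|0x09=0x2EB09, pending=0
Byte[4]=32: 1-byte. pending=0, acc=0x0

Answer: 0 0x0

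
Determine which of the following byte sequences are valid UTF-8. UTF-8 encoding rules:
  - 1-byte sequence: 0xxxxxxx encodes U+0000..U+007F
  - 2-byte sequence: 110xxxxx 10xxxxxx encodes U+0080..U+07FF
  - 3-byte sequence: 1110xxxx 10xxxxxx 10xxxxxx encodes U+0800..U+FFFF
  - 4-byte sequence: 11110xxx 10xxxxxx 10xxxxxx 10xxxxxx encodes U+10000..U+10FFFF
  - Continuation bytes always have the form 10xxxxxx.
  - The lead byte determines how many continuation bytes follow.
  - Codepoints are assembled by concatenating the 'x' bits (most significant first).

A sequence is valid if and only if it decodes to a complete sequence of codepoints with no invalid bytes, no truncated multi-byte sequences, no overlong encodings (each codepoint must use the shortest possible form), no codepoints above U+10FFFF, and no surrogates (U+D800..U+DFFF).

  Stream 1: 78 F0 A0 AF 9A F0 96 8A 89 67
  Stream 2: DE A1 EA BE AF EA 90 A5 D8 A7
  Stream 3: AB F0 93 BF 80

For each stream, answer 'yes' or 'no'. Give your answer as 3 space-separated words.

Stream 1: decodes cleanly. VALID
Stream 2: decodes cleanly. VALID
Stream 3: error at byte offset 0. INVALID

Answer: yes yes no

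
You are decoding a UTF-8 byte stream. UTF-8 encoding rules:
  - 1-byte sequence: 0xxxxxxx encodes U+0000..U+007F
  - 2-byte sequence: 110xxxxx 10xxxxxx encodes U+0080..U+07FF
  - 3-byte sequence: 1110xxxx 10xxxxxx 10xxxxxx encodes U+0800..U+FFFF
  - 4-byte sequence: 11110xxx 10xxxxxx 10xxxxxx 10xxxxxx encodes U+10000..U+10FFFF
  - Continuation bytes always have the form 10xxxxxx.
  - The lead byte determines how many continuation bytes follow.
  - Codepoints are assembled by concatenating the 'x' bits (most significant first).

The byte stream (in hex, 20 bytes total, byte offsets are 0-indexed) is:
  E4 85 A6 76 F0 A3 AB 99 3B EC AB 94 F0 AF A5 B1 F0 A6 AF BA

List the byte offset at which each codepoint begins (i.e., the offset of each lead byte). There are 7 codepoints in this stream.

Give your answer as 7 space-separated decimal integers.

Answer: 0 3 4 8 9 12 16

Derivation:
Byte[0]=E4: 3-byte lead, need 2 cont bytes. acc=0x4
Byte[1]=85: continuation. acc=(acc<<6)|0x05=0x105
Byte[2]=A6: continuation. acc=(acc<<6)|0x26=0x4166
Completed: cp=U+4166 (starts at byte 0)
Byte[3]=76: 1-byte ASCII. cp=U+0076
Byte[4]=F0: 4-byte lead, need 3 cont bytes. acc=0x0
Byte[5]=A3: continuation. acc=(acc<<6)|0x23=0x23
Byte[6]=AB: continuation. acc=(acc<<6)|0x2B=0x8EB
Byte[7]=99: continuation. acc=(acc<<6)|0x19=0x23AD9
Completed: cp=U+23AD9 (starts at byte 4)
Byte[8]=3B: 1-byte ASCII. cp=U+003B
Byte[9]=EC: 3-byte lead, need 2 cont bytes. acc=0xC
Byte[10]=AB: continuation. acc=(acc<<6)|0x2B=0x32B
Byte[11]=94: continuation. acc=(acc<<6)|0x14=0xCAD4
Completed: cp=U+CAD4 (starts at byte 9)
Byte[12]=F0: 4-byte lead, need 3 cont bytes. acc=0x0
Byte[13]=AF: continuation. acc=(acc<<6)|0x2F=0x2F
Byte[14]=A5: continuation. acc=(acc<<6)|0x25=0xBE5
Byte[15]=B1: continuation. acc=(acc<<6)|0x31=0x2F971
Completed: cp=U+2F971 (starts at byte 12)
Byte[16]=F0: 4-byte lead, need 3 cont bytes. acc=0x0
Byte[17]=A6: continuation. acc=(acc<<6)|0x26=0x26
Byte[18]=AF: continuation. acc=(acc<<6)|0x2F=0x9AF
Byte[19]=BA: continuation. acc=(acc<<6)|0x3A=0x26BFA
Completed: cp=U+26BFA (starts at byte 16)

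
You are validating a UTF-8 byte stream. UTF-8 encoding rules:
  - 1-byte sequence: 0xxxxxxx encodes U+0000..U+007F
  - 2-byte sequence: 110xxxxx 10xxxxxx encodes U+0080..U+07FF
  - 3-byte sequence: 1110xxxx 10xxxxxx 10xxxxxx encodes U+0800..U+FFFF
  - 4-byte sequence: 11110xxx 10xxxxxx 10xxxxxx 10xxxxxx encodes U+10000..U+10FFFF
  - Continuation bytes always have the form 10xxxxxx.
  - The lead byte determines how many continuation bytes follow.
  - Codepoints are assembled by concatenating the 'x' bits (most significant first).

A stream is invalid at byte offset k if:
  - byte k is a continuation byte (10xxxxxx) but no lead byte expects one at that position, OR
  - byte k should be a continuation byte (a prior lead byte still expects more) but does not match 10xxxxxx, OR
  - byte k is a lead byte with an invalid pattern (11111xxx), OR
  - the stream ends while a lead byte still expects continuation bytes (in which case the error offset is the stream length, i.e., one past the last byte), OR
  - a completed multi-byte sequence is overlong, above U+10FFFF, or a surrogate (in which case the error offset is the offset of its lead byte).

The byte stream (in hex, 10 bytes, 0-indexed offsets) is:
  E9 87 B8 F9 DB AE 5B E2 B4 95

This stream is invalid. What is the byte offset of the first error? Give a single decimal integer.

Byte[0]=E9: 3-byte lead, need 2 cont bytes. acc=0x9
Byte[1]=87: continuation. acc=(acc<<6)|0x07=0x247
Byte[2]=B8: continuation. acc=(acc<<6)|0x38=0x91F8
Completed: cp=U+91F8 (starts at byte 0)
Byte[3]=F9: INVALID lead byte (not 0xxx/110x/1110/11110)

Answer: 3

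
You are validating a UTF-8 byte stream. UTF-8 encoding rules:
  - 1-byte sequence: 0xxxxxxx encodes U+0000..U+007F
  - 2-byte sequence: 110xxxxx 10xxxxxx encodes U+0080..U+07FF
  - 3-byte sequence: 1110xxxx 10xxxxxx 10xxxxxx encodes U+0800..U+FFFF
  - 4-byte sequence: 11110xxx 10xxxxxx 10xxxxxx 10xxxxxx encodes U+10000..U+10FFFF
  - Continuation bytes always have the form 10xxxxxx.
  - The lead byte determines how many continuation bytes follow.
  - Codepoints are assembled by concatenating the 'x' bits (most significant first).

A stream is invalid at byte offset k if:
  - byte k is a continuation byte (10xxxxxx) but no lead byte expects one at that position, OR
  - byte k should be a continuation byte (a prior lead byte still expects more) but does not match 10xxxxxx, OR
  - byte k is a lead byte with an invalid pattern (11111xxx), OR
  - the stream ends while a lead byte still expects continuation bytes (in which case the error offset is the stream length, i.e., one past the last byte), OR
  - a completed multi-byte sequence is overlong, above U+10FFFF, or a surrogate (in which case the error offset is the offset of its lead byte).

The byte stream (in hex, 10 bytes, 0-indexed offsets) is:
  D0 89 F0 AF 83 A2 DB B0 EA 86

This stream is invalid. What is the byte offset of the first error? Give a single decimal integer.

Byte[0]=D0: 2-byte lead, need 1 cont bytes. acc=0x10
Byte[1]=89: continuation. acc=(acc<<6)|0x09=0x409
Completed: cp=U+0409 (starts at byte 0)
Byte[2]=F0: 4-byte lead, need 3 cont bytes. acc=0x0
Byte[3]=AF: continuation. acc=(acc<<6)|0x2F=0x2F
Byte[4]=83: continuation. acc=(acc<<6)|0x03=0xBC3
Byte[5]=A2: continuation. acc=(acc<<6)|0x22=0x2F0E2
Completed: cp=U+2F0E2 (starts at byte 2)
Byte[6]=DB: 2-byte lead, need 1 cont bytes. acc=0x1B
Byte[7]=B0: continuation. acc=(acc<<6)|0x30=0x6F0
Completed: cp=U+06F0 (starts at byte 6)
Byte[8]=EA: 3-byte lead, need 2 cont bytes. acc=0xA
Byte[9]=86: continuation. acc=(acc<<6)|0x06=0x286
Byte[10]: stream ended, expected continuation. INVALID

Answer: 10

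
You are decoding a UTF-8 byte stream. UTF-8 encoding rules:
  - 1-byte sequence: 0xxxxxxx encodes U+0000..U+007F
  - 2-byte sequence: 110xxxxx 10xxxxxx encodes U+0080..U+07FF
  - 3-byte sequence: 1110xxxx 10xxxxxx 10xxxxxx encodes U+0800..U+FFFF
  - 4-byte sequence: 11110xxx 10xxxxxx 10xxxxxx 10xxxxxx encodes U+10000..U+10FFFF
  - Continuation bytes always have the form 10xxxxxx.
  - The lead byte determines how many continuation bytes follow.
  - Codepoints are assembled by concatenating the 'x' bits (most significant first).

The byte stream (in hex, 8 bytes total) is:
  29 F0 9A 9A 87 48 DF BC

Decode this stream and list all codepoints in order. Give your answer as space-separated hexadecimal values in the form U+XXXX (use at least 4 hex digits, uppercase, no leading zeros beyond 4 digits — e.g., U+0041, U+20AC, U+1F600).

Answer: U+0029 U+1A687 U+0048 U+07FC

Derivation:
Byte[0]=29: 1-byte ASCII. cp=U+0029
Byte[1]=F0: 4-byte lead, need 3 cont bytes. acc=0x0
Byte[2]=9A: continuation. acc=(acc<<6)|0x1A=0x1A
Byte[3]=9A: continuation. acc=(acc<<6)|0x1A=0x69A
Byte[4]=87: continuation. acc=(acc<<6)|0x07=0x1A687
Completed: cp=U+1A687 (starts at byte 1)
Byte[5]=48: 1-byte ASCII. cp=U+0048
Byte[6]=DF: 2-byte lead, need 1 cont bytes. acc=0x1F
Byte[7]=BC: continuation. acc=(acc<<6)|0x3C=0x7FC
Completed: cp=U+07FC (starts at byte 6)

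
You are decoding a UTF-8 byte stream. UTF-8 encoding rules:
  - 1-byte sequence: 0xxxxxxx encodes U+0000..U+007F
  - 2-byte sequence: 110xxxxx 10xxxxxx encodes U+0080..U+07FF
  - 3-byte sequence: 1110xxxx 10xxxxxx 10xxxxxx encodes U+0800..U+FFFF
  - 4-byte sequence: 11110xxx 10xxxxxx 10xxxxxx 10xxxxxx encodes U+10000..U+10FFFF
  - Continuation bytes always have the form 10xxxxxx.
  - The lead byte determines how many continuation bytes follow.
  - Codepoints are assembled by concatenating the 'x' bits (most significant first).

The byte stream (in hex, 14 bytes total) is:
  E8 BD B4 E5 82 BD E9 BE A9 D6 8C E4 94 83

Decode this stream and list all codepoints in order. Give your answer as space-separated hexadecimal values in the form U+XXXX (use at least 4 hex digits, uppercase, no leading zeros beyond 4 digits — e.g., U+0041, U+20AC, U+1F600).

Answer: U+8F74 U+50BD U+9FA9 U+058C U+4503

Derivation:
Byte[0]=E8: 3-byte lead, need 2 cont bytes. acc=0x8
Byte[1]=BD: continuation. acc=(acc<<6)|0x3D=0x23D
Byte[2]=B4: continuation. acc=(acc<<6)|0x34=0x8F74
Completed: cp=U+8F74 (starts at byte 0)
Byte[3]=E5: 3-byte lead, need 2 cont bytes. acc=0x5
Byte[4]=82: continuation. acc=(acc<<6)|0x02=0x142
Byte[5]=BD: continuation. acc=(acc<<6)|0x3D=0x50BD
Completed: cp=U+50BD (starts at byte 3)
Byte[6]=E9: 3-byte lead, need 2 cont bytes. acc=0x9
Byte[7]=BE: continuation. acc=(acc<<6)|0x3E=0x27E
Byte[8]=A9: continuation. acc=(acc<<6)|0x29=0x9FA9
Completed: cp=U+9FA9 (starts at byte 6)
Byte[9]=D6: 2-byte lead, need 1 cont bytes. acc=0x16
Byte[10]=8C: continuation. acc=(acc<<6)|0x0C=0x58C
Completed: cp=U+058C (starts at byte 9)
Byte[11]=E4: 3-byte lead, need 2 cont bytes. acc=0x4
Byte[12]=94: continuation. acc=(acc<<6)|0x14=0x114
Byte[13]=83: continuation. acc=(acc<<6)|0x03=0x4503
Completed: cp=U+4503 (starts at byte 11)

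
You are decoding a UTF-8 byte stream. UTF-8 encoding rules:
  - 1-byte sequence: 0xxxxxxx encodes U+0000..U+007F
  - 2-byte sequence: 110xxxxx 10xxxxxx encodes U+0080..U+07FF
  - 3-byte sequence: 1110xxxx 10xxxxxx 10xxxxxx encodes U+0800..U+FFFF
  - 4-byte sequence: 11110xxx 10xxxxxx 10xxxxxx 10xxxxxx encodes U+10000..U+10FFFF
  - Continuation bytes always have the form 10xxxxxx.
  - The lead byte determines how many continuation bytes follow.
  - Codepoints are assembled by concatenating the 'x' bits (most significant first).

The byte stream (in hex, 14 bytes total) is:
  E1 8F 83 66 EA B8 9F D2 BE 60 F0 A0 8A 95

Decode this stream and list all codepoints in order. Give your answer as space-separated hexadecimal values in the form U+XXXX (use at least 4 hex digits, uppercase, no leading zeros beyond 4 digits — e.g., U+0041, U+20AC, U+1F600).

Answer: U+13C3 U+0066 U+AE1F U+04BE U+0060 U+20295

Derivation:
Byte[0]=E1: 3-byte lead, need 2 cont bytes. acc=0x1
Byte[1]=8F: continuation. acc=(acc<<6)|0x0F=0x4F
Byte[2]=83: continuation. acc=(acc<<6)|0x03=0x13C3
Completed: cp=U+13C3 (starts at byte 0)
Byte[3]=66: 1-byte ASCII. cp=U+0066
Byte[4]=EA: 3-byte lead, need 2 cont bytes. acc=0xA
Byte[5]=B8: continuation. acc=(acc<<6)|0x38=0x2B8
Byte[6]=9F: continuation. acc=(acc<<6)|0x1F=0xAE1F
Completed: cp=U+AE1F (starts at byte 4)
Byte[7]=D2: 2-byte lead, need 1 cont bytes. acc=0x12
Byte[8]=BE: continuation. acc=(acc<<6)|0x3E=0x4BE
Completed: cp=U+04BE (starts at byte 7)
Byte[9]=60: 1-byte ASCII. cp=U+0060
Byte[10]=F0: 4-byte lead, need 3 cont bytes. acc=0x0
Byte[11]=A0: continuation. acc=(acc<<6)|0x20=0x20
Byte[12]=8A: continuation. acc=(acc<<6)|0x0A=0x80A
Byte[13]=95: continuation. acc=(acc<<6)|0x15=0x20295
Completed: cp=U+20295 (starts at byte 10)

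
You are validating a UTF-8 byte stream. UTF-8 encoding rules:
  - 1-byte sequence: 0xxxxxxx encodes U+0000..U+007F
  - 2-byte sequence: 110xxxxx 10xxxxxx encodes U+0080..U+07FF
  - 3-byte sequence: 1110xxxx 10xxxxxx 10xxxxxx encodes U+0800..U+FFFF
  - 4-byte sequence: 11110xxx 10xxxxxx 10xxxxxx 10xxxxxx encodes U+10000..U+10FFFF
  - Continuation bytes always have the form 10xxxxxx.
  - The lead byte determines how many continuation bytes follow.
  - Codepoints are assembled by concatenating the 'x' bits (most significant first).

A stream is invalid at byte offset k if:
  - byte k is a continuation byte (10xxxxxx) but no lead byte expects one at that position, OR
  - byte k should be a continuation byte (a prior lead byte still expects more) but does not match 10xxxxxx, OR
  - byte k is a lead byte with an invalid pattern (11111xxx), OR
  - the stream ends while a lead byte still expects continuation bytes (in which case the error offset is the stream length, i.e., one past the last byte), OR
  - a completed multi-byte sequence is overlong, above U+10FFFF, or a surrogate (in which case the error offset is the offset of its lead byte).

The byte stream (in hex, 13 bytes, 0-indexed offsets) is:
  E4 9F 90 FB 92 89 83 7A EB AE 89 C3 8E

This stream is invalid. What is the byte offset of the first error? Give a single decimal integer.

Byte[0]=E4: 3-byte lead, need 2 cont bytes. acc=0x4
Byte[1]=9F: continuation. acc=(acc<<6)|0x1F=0x11F
Byte[2]=90: continuation. acc=(acc<<6)|0x10=0x47D0
Completed: cp=U+47D0 (starts at byte 0)
Byte[3]=FB: INVALID lead byte (not 0xxx/110x/1110/11110)

Answer: 3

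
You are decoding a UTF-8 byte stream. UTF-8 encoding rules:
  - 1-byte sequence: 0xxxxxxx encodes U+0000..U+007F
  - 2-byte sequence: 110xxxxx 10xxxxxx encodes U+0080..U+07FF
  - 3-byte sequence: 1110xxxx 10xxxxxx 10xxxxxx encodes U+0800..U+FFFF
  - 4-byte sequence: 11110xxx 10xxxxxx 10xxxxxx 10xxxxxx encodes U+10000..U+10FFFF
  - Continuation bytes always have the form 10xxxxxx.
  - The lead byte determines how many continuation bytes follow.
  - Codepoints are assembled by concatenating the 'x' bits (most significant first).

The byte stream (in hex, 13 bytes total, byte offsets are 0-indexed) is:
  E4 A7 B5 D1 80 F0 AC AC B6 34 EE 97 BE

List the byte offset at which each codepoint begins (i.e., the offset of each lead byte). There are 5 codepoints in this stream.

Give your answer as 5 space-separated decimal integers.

Byte[0]=E4: 3-byte lead, need 2 cont bytes. acc=0x4
Byte[1]=A7: continuation. acc=(acc<<6)|0x27=0x127
Byte[2]=B5: continuation. acc=(acc<<6)|0x35=0x49F5
Completed: cp=U+49F5 (starts at byte 0)
Byte[3]=D1: 2-byte lead, need 1 cont bytes. acc=0x11
Byte[4]=80: continuation. acc=(acc<<6)|0x00=0x440
Completed: cp=U+0440 (starts at byte 3)
Byte[5]=F0: 4-byte lead, need 3 cont bytes. acc=0x0
Byte[6]=AC: continuation. acc=(acc<<6)|0x2C=0x2C
Byte[7]=AC: continuation. acc=(acc<<6)|0x2C=0xB2C
Byte[8]=B6: continuation. acc=(acc<<6)|0x36=0x2CB36
Completed: cp=U+2CB36 (starts at byte 5)
Byte[9]=34: 1-byte ASCII. cp=U+0034
Byte[10]=EE: 3-byte lead, need 2 cont bytes. acc=0xE
Byte[11]=97: continuation. acc=(acc<<6)|0x17=0x397
Byte[12]=BE: continuation. acc=(acc<<6)|0x3E=0xE5FE
Completed: cp=U+E5FE (starts at byte 10)

Answer: 0 3 5 9 10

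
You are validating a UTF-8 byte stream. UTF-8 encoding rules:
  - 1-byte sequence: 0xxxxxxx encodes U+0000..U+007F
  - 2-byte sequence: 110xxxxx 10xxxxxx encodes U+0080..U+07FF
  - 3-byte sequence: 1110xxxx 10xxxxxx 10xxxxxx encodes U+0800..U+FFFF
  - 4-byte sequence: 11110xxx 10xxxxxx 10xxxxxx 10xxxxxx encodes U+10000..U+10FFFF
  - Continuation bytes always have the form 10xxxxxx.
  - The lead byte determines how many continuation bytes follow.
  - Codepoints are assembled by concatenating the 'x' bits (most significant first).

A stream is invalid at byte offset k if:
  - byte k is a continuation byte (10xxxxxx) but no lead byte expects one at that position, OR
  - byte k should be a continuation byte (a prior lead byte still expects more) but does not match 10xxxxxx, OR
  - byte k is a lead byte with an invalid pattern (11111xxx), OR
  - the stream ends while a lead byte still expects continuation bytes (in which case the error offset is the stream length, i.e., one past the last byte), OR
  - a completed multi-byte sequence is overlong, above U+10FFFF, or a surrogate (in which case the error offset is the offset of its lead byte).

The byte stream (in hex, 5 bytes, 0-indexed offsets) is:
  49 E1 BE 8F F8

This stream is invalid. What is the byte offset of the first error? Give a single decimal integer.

Byte[0]=49: 1-byte ASCII. cp=U+0049
Byte[1]=E1: 3-byte lead, need 2 cont bytes. acc=0x1
Byte[2]=BE: continuation. acc=(acc<<6)|0x3E=0x7E
Byte[3]=8F: continuation. acc=(acc<<6)|0x0F=0x1F8F
Completed: cp=U+1F8F (starts at byte 1)
Byte[4]=F8: INVALID lead byte (not 0xxx/110x/1110/11110)

Answer: 4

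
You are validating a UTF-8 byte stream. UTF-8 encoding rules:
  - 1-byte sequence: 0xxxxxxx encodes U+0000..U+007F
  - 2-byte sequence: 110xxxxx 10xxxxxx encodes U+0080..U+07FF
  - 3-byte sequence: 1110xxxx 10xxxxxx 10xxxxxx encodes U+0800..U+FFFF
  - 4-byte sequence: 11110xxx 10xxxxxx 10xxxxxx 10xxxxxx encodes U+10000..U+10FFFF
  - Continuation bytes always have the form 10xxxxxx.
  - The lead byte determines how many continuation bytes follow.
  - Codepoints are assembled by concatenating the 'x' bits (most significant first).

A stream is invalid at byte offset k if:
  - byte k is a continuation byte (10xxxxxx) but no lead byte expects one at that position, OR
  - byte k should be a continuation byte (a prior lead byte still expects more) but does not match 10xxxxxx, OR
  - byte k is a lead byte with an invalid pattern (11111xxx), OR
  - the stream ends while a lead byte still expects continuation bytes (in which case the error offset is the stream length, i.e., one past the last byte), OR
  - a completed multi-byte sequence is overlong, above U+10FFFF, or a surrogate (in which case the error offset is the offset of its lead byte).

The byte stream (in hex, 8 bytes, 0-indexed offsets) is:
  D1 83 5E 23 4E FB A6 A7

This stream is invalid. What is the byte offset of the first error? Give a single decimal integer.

Byte[0]=D1: 2-byte lead, need 1 cont bytes. acc=0x11
Byte[1]=83: continuation. acc=(acc<<6)|0x03=0x443
Completed: cp=U+0443 (starts at byte 0)
Byte[2]=5E: 1-byte ASCII. cp=U+005E
Byte[3]=23: 1-byte ASCII. cp=U+0023
Byte[4]=4E: 1-byte ASCII. cp=U+004E
Byte[5]=FB: INVALID lead byte (not 0xxx/110x/1110/11110)

Answer: 5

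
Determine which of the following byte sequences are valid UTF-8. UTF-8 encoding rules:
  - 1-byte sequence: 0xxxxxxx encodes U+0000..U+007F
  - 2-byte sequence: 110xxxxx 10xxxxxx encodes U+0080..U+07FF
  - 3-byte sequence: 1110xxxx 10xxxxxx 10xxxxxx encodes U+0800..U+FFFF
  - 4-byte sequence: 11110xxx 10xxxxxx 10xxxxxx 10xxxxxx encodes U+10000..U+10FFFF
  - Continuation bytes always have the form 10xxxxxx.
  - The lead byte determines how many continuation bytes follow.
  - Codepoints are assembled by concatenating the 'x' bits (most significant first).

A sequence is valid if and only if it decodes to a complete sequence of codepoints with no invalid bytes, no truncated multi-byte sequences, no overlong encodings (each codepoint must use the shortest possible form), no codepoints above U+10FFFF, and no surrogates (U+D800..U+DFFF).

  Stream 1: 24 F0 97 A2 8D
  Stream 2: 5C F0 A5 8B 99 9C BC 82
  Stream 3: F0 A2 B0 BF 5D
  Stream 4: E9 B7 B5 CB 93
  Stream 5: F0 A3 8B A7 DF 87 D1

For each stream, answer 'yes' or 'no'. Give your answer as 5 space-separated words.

Stream 1: decodes cleanly. VALID
Stream 2: error at byte offset 5. INVALID
Stream 3: decodes cleanly. VALID
Stream 4: decodes cleanly. VALID
Stream 5: error at byte offset 7. INVALID

Answer: yes no yes yes no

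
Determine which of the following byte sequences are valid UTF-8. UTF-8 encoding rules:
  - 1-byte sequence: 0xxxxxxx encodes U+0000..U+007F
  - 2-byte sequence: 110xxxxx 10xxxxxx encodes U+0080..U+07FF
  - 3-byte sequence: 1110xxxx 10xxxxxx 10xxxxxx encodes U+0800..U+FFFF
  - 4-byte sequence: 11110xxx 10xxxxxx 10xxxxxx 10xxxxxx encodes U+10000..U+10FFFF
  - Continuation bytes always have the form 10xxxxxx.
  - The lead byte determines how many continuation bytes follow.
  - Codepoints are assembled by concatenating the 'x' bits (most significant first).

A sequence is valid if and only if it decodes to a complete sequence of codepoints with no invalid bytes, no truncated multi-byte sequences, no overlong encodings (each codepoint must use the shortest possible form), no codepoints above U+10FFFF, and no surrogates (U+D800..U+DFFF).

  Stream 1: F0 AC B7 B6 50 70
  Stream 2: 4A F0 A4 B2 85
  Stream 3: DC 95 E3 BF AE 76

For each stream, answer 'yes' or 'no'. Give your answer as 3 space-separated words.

Stream 1: decodes cleanly. VALID
Stream 2: decodes cleanly. VALID
Stream 3: decodes cleanly. VALID

Answer: yes yes yes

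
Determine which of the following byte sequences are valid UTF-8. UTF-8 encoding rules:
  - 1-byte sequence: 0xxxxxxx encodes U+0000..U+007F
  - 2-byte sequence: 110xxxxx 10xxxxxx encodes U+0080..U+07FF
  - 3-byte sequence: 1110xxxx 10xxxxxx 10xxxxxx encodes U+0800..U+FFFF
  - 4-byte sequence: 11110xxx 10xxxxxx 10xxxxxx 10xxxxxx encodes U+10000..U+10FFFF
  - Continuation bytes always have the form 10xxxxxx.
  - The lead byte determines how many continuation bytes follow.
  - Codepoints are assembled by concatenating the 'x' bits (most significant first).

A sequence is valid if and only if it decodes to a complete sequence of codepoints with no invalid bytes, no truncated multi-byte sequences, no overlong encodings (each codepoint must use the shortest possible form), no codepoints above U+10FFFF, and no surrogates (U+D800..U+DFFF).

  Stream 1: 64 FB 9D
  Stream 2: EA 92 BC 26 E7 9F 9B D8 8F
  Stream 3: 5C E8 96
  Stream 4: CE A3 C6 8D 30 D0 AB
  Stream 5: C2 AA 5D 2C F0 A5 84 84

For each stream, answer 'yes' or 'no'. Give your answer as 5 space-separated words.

Stream 1: error at byte offset 1. INVALID
Stream 2: decodes cleanly. VALID
Stream 3: error at byte offset 3. INVALID
Stream 4: decodes cleanly. VALID
Stream 5: decodes cleanly. VALID

Answer: no yes no yes yes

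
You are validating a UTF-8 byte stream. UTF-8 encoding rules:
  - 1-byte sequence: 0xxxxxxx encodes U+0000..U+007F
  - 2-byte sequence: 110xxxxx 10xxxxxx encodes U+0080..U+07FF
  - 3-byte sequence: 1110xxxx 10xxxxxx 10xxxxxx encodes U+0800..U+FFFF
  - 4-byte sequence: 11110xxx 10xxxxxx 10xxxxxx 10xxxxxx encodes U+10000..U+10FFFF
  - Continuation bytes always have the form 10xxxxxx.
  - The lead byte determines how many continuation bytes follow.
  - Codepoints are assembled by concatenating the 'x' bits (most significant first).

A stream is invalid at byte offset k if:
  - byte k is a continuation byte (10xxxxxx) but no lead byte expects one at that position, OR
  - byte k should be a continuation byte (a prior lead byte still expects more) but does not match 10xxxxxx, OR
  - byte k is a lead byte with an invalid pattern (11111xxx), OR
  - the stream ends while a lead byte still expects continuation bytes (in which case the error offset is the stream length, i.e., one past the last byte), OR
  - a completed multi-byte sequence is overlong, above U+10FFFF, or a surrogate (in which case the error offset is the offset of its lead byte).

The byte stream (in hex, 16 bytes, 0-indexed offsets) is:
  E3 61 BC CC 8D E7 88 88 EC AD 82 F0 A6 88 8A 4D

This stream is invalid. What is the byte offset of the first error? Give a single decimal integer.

Byte[0]=E3: 3-byte lead, need 2 cont bytes. acc=0x3
Byte[1]=61: expected 10xxxxxx continuation. INVALID

Answer: 1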